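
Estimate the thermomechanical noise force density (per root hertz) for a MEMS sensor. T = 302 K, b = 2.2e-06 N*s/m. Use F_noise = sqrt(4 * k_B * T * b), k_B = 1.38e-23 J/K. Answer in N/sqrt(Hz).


Step 1: Compute 4 * k_B * T * b
= 4 * 1.38e-23 * 302 * 2.2e-06
= 3.6675e-26 N^2/Hz
Step 2: F_noise = sqrt(3.6675e-26)
F_noise = 1.92e-13 N/sqrt(Hz)


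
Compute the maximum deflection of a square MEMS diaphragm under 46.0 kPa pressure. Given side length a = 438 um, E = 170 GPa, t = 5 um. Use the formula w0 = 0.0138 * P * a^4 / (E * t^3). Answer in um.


Step 1: Convert pressure to compatible units (E is in GPa, so P in GPa).
P = 46.0 kPa = 46.0e-6 GPa
Step 2: Compute numerator: 0.0138 * P * a^4.
a^4 = 438^4 = 36804120336
numerator = 0.0138 * 46.0e-6 * 36804120336 = 2.336326e+04
Step 3: Compute denominator: E * t^3 = 170 * 5^3 = 21250
Step 4: w0 = numerator / denominator = 2.336326e+04 / 21250 = 1.0994 um


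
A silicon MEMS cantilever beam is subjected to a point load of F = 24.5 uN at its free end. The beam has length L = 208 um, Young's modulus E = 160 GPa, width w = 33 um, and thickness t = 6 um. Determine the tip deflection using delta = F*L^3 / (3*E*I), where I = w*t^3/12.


Step 1: Calculate the second moment of area.
I = w * t^3 / 12 = 33 * 6^3 / 12 = 594.0 um^4
Step 2: Convert E to consistent units (1 GPa = 1000 uN/um^2).
E = 160 GPa = 160000 uN/um^2
Step 3: Calculate tip deflection.
delta = F * L^3 / (3 * E * I)
delta = 24.5 * 208^3 / (3 * 160000 * 594.0)
delta = 0.7733 um


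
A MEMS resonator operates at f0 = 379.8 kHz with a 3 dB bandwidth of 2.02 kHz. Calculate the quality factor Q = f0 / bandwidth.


Step 1: Q = f0 / bandwidth
Step 2: Q = 379.8 / 2.02
Q = 188.0


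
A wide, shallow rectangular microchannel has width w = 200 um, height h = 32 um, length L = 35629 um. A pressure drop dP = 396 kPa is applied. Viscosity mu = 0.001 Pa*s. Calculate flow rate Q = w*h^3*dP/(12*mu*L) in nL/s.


Step 1: Convert all dimensions to SI (meters).
w = 200e-6 m, h = 32e-6 m, L = 35629e-6 m, dP = 396e3 Pa
Step 2: Q = w * h^3 * dP / (12 * mu * L)
Q = 200e-6 * (32e-6)^3 * 396e3 / (12 * 0.001 * 35629e-6) = 6.07002161e-09 m^3/s
Step 3: Convert Q from m^3/s to nL/s (1 m^3 = 1e12 nL, so multiply by 1e12).
Q = 6070.022 nL/s


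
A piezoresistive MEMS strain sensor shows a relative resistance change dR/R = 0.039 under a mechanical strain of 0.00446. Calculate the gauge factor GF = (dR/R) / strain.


Step 1: Identify values.
dR/R = 0.039, strain = 0.00446
Step 2: GF = (dR/R) / strain = 0.039 / 0.00446
GF = 8.7


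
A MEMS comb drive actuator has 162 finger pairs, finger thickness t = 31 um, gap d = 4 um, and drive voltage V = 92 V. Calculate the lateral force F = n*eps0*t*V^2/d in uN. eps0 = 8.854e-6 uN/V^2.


Step 1: Parameters: n=162, eps0=8.854e-6 uN/V^2, t=31 um, V=92 V, d=4 um
Step 2: V^2 = 8464
Step 3: F = 162 * 8.854e-6 * 31 * 8464 / 4
F = 94.087 uN


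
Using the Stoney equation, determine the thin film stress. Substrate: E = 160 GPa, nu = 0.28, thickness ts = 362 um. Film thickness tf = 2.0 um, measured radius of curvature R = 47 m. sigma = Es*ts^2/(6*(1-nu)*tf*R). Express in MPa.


Step 1: Compute numerator: Es * ts^2 = 160 * 362^2 = 20967040 (GPa*um^2)
Step 2: Compute denominator (R in um): 6*(1-nu)*tf*R = 6*0.72*2.0*47e6 = 406080000.0 (um^2)
Step 3: sigma (GPa) = 20967040 / 406080000.0 = 5.1633e-02 GPa
Step 4: Convert to MPa (x1000): sigma = 51.6 MPa


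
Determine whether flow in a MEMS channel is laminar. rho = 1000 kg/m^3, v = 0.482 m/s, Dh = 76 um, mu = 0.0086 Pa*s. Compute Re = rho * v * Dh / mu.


Step 1: Convert Dh to meters: Dh = 76e-6 m
Step 2: Re = rho * v * Dh / mu
Re = 1000 * 0.482 * 76e-6 / 0.0086
Re = 4.26
Since Re = 4.26 is below ~2300, the flow is laminar.


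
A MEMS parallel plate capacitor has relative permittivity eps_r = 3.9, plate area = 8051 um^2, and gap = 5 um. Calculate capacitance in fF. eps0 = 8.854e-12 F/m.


Step 1: Convert area to m^2: A = 8051e-12 m^2
Step 2: Convert gap to m: d = 5e-6 m
Step 3: C = eps0 * eps_r * A / d
C = 8.854e-12 * 3.9 * 8051e-12 / 5e-6
Step 4: Convert to fF (multiply by 1e15).
C = 55.6 fF


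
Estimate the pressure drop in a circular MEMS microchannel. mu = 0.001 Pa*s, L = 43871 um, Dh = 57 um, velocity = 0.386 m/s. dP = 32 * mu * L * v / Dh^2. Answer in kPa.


Step 1: Convert to SI: L = 43871e-6 m, Dh = 57e-6 m
Step 2: dP = 32 * 0.001 * 43871e-6 * 0.386 / (57e-6)^2
Step 3: dP = 166788.12 Pa
Step 4: Convert to kPa: dP = 166.79 kPa


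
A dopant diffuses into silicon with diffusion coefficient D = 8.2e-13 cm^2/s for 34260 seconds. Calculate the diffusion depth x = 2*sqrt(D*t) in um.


Step 1: Compute D*t = 8.2e-13 * 34260 = 2.80932e-08 cm^2
Step 2: sqrt(D*t) = 1.6761e-04 cm
Step 3: x = 2 * 1.6761e-04 cm = 3.3522e-04 cm
Step 4: Convert to um (1 cm = 1e4 um): x = 3.352 um


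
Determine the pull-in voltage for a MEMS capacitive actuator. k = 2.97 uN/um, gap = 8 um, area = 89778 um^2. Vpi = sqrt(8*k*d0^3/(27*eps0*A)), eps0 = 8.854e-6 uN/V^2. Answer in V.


Step 1: Compute numerator: 8 * k * d0^3 = 8 * 2.97 * 8^3 = 12165.12
Step 2: Compute denominator: 27 * eps0 * A = 27 * 8.854e-6 * 89778 = 21.462149
Step 3: Vpi = sqrt(12165.12 / 21.462149)
Vpi = 23.81 V


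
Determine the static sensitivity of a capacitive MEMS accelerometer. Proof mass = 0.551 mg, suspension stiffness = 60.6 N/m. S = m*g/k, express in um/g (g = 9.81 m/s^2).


Step 1: Convert mass: m = 0.551 mg = 5.51e-07 kg
Step 2: S = m * g / k = 5.51e-07 * 9.81 / 60.6
Step 3: S = 8.92e-08 m/g
Step 4: Convert to um/g: S = 0.089 um/g


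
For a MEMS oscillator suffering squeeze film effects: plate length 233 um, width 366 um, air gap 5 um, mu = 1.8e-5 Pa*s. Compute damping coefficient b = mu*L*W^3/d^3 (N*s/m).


Step 1: Convert to SI.
L = 233e-6 m, W = 366e-6 m, d = 5e-6 m
Step 2: W^3 = (366e-6)^3 = 4.90e-11 m^3
Step 3: d^3 = (5e-6)^3 = 1.25e-16 m^3
Step 4: b = 1.8e-5 * 233e-6 * 4.90e-11 / 1.25e-16
b = 1.64e-03 N*s/m


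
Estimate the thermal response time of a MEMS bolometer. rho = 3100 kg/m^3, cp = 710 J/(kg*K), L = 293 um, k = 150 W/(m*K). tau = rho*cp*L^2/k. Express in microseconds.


Step 1: Convert L to m: L = 293e-6 m
Step 2: L^2 = (293e-6)^2 = 8.5849e-08 m^2
Step 3: tau = 3100 * 710 * 8.5849e-08 / 150 = 1.25969099e-03 s
Step 4: Convert to microseconds (multiply by 1e6).
tau = 1259.691 us


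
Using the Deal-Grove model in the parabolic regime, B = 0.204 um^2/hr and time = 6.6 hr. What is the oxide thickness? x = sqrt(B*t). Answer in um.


Step 1: Compute B*t = 0.204 * 6.6 = 1.3464
Step 2: x = sqrt(1.3464)
x = 1.16 um


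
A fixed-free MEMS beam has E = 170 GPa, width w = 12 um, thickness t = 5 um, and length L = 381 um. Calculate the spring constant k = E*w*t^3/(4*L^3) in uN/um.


Step 1: Convert E to consistent units (1 GPa = 1000 uN/um^2).
E = 170 GPa = 170000 uN/um^2
Step 2: Compute t^3 = 5^3 = 125
Step 3: Compute L^3 = 381^3 = 55306341
Step 4: k = 170000 * 12 * 125 / (4 * 55306341)
k = 1.1527 uN/um


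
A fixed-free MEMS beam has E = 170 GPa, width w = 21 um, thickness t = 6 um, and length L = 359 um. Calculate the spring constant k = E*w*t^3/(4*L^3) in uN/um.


Step 1: Convert E to consistent units (1 GPa = 1000 uN/um^2).
E = 170 GPa = 170000 uN/um^2
Step 2: Compute t^3 = 6^3 = 216
Step 3: Compute L^3 = 359^3 = 46268279
Step 4: k = 170000 * 21 * 216 / (4 * 46268279)
k = 4.1666 uN/um


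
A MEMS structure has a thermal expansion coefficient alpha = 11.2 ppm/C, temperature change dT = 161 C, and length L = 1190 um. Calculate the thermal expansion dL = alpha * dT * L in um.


Step 1: Convert CTE: alpha = 11.2 ppm/C = 11.2e-6 /C
Step 2: dL = 11.2e-6 * 161 * 1190
dL = 2.1458 um


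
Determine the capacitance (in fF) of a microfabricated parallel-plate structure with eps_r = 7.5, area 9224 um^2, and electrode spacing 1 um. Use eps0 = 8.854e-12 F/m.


Step 1: Convert area to m^2: A = 9224e-12 m^2
Step 2: Convert gap to m: d = 1e-6 m
Step 3: C = eps0 * eps_r * A / d
C = 8.854e-12 * 7.5 * 9224e-12 / 1e-6
Step 4: Convert to fF (multiply by 1e15).
C = 612.52 fF


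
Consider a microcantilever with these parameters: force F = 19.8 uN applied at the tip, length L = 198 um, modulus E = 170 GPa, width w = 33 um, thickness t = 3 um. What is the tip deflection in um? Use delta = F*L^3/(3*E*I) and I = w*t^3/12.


Step 1: Calculate the second moment of area.
I = w * t^3 / 12 = 33 * 3^3 / 12 = 74.25 um^4
Step 2: Convert E to consistent units (1 GPa = 1000 uN/um^2).
E = 170 GPa = 170000 uN/um^2
Step 3: Calculate tip deflection.
delta = F * L^3 / (3 * E * I)
delta = 19.8 * 198^3 / (3 * 170000 * 74.25)
delta = 4.0588 um


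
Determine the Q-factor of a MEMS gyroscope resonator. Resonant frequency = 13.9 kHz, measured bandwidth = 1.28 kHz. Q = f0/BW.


Step 1: Q = f0 / bandwidth
Step 2: Q = 13.9 / 1.28
Q = 10.9


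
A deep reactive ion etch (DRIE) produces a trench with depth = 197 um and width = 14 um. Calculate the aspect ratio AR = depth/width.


Step 1: AR = depth / width
Step 2: AR = 197 / 14
AR = 14.1


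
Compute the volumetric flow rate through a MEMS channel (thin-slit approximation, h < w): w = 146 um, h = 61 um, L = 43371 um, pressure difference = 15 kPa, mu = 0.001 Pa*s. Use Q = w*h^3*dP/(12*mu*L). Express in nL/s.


Step 1: Convert all dimensions to SI (meters).
w = 146e-6 m, h = 61e-6 m, L = 43371e-6 m, dP = 15e3 Pa
Step 2: Q = w * h^3 * dP / (12 * mu * L)
Q = 146e-6 * (61e-6)^3 * 15e3 / (12 * 0.001 * 43371e-6) = 9.55109e-10 m^3/s
Step 3: Convert Q from m^3/s to nL/s (1 m^3 = 1e12 nL, so multiply by 1e12).
Q = 955.109 nL/s


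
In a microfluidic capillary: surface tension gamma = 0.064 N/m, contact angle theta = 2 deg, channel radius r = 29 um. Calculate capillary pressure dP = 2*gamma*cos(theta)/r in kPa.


Step 1: cos(2 deg) = 0.9994
Step 2: Convert r to m: r = 29e-6 m
Step 3: dP = 2 * 0.064 * 0.9994 / 29e-6 = 4411.1 Pa
Step 4: Convert Pa to kPa (divide by 1000).
dP = 4.41 kPa


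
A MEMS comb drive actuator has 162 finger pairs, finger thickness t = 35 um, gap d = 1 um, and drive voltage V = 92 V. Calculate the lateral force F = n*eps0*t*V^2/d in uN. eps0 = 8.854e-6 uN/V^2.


Step 1: Parameters: n=162, eps0=8.854e-6 uN/V^2, t=35 um, V=92 V, d=1 um
Step 2: V^2 = 8464
Step 3: F = 162 * 8.854e-6 * 35 * 8464 / 1
F = 424.911 uN


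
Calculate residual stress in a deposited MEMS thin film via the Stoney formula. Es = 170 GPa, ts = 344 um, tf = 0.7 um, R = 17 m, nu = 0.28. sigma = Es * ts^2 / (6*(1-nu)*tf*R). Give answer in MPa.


Step 1: Compute numerator: Es * ts^2 = 170 * 344^2 = 20117120 (GPa*um^2)
Step 2: Compute denominator (R in um): 6*(1-nu)*tf*R = 6*0.72*0.7*17e6 = 51408000.0 (um^2)
Step 3: sigma (GPa) = 20117120 / 51408000.0 = 3.91323e-01 GPa
Step 4: Convert to MPa (x1000): sigma = 391.3 MPa


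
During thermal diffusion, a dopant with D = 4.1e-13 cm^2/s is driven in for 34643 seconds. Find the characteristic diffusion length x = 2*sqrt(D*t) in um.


Step 1: Compute D*t = 4.1e-13 * 34643 = 1.420363e-08 cm^2
Step 2: sqrt(D*t) = 1.19179e-04 cm
Step 3: x = 2 * 1.19179e-04 cm = 2.38358e-04 cm
Step 4: Convert to um (1 cm = 1e4 um): x = 2.384 um


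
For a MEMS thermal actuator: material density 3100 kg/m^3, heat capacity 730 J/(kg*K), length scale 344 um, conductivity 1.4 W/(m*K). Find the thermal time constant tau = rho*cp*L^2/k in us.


Step 1: Convert L to m: L = 344e-6 m
Step 2: L^2 = (344e-6)^2 = 1.18336e-07 m^2
Step 3: tau = 3100 * 730 * 1.18336e-07 / 1.4 = 1.9128169143e-01 s
Step 4: Convert to microseconds (multiply by 1e6).
tau = 191281.691 us


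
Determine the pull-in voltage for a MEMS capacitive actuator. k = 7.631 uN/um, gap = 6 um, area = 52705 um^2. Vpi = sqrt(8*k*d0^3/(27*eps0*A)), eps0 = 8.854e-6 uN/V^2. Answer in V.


Step 1: Compute numerator: 8 * k * d0^3 = 8 * 7.631 * 6^3 = 13186.368
Step 2: Compute denominator: 27 * eps0 * A = 27 * 8.854e-6 * 52705 = 12.599552
Step 3: Vpi = sqrt(13186.368 / 12.599552)
Vpi = 32.35 V


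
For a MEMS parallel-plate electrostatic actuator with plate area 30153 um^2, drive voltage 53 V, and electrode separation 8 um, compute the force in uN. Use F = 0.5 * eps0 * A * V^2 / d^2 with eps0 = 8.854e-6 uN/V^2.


Step 1: Identify parameters.
eps0 = 8.854e-6 uN/V^2, A = 30153 um^2, V = 53 V, d = 8 um
Step 2: Compute V^2 = 53^2 = 2809
Step 3: Compute d^2 = 8^2 = 64
Step 4: F = 0.5 * 8.854e-6 * 30153 * 2809 / 64
F = 5.859 uN


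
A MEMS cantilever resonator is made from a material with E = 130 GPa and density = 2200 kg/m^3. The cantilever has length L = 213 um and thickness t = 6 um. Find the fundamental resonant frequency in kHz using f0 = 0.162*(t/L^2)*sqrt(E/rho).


Step 1: Convert units to SI.
t_SI = 6e-6 m, L_SI = 213e-6 m
Step 2: Calculate sqrt(E/rho).
sqrt(130e9 / 2200) = 7687.06 m/s
Step 3: Compute f0.
f0 = 0.162 * 6e-6 / (213e-6)^2 * 7687.06 = 164690.0 Hz = 164.69 kHz


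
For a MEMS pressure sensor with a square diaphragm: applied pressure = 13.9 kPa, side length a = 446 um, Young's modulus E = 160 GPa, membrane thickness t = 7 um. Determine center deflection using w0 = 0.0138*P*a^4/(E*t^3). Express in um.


Step 1: Convert pressure to compatible units (E is in GPa, so P in GPa).
P = 13.9 kPa = 13.9e-6 GPa
Step 2: Compute numerator: 0.0138 * P * a^4.
a^4 = 446^4 = 39567575056
numerator = 0.0138 * 13.9e-6 * 39567575056 = 7.58985e+03
Step 3: Compute denominator: E * t^3 = 160 * 7^3 = 54880
Step 4: w0 = numerator / denominator = 7.58985e+03 / 54880 = 0.1383 um


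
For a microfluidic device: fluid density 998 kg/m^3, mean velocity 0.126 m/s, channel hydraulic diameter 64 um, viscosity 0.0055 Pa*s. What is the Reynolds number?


Step 1: Convert Dh to meters: Dh = 64e-6 m
Step 2: Re = rho * v * Dh / mu
Re = 998 * 0.126 * 64e-6 / 0.0055
Re = 1.463


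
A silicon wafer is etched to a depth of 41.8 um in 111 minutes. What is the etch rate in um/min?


Step 1: Etch rate = depth / time
Step 2: rate = 41.8 / 111
rate = 0.377 um/min


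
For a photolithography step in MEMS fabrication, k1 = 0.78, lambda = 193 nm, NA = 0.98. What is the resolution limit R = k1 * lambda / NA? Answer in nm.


Step 1: Identify values: k1 = 0.78, lambda = 193 nm, NA = 0.98
Step 2: R = k1 * lambda / NA
R = 0.78 * 193 / 0.98
R = 153.6 nm


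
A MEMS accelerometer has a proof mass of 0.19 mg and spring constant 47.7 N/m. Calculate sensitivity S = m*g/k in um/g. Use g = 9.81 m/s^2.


Step 1: Convert mass: m = 0.19 mg = 1.90e-07 kg
Step 2: S = m * g / k = 1.90e-07 * 9.81 / 47.7
Step 3: S = 3.91e-08 m/g
Step 4: Convert to um/g: S = 0.039 um/g


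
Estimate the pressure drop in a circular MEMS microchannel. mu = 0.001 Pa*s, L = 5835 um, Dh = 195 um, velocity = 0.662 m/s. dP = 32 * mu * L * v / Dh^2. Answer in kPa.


Step 1: Convert to SI: L = 5835e-6 m, Dh = 195e-6 m
Step 2: dP = 32 * 0.001 * 5835e-6 * 0.662 / (195e-6)^2
Step 3: dP = 3250.72 Pa
Step 4: Convert to kPa: dP = 3.25 kPa


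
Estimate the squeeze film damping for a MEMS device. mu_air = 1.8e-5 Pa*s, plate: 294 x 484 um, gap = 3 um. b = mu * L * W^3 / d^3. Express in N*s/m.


Step 1: Convert to SI.
L = 294e-6 m, W = 484e-6 m, d = 3e-6 m
Step 2: W^3 = (484e-6)^3 = 1.13e-10 m^3
Step 3: d^3 = (3e-6)^3 = 2.70e-17 m^3
Step 4: b = 1.8e-5 * 294e-6 * 1.13e-10 / 2.70e-17
b = 2.22e-02 N*s/m


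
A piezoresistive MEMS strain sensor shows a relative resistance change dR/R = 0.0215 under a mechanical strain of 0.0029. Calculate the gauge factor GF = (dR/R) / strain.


Step 1: Identify values.
dR/R = 0.0215, strain = 0.0029
Step 2: GF = (dR/R) / strain = 0.0215 / 0.0029
GF = 7.4


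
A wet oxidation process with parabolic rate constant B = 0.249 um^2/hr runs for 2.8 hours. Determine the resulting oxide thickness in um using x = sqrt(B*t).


Step 1: Compute B*t = 0.249 * 2.8 = 0.6972
Step 2: x = sqrt(0.6972)
x = 0.835 um


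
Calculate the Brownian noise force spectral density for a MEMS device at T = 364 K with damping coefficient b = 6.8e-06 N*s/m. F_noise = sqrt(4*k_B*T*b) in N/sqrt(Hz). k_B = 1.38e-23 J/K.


Step 1: Compute 4 * k_B * T * b
= 4 * 1.38e-23 * 364 * 6.8e-06
= 1.3663e-25 N^2/Hz
Step 2: F_noise = sqrt(1.3663e-25)
F_noise = 3.70e-13 N/sqrt(Hz)


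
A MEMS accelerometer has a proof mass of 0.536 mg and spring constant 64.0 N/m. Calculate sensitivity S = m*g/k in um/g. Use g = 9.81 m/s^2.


Step 1: Convert mass: m = 0.536 mg = 5.36e-07 kg
Step 2: S = m * g / k = 5.36e-07 * 9.81 / 64.0
Step 3: S = 8.22e-08 m/g
Step 4: Convert to um/g: S = 0.082 um/g


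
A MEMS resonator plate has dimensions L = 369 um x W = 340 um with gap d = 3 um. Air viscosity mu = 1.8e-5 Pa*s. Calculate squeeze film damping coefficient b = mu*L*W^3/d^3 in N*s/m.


Step 1: Convert to SI.
L = 369e-6 m, W = 340e-6 m, d = 3e-6 m
Step 2: W^3 = (340e-6)^3 = 3.93e-11 m^3
Step 3: d^3 = (3e-6)^3 = 2.70e-17 m^3
Step 4: b = 1.8e-5 * 369e-6 * 3.93e-11 / 2.70e-17
b = 9.67e-03 N*s/m


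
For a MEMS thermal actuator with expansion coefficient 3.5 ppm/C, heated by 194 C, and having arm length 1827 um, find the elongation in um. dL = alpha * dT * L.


Step 1: Convert CTE: alpha = 3.5 ppm/C = 3.5e-6 /C
Step 2: dL = 3.5e-6 * 194 * 1827
dL = 1.2405 um


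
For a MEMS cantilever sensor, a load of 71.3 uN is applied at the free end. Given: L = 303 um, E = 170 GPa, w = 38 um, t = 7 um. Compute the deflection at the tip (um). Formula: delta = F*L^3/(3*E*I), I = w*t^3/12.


Step 1: Calculate the second moment of area.
I = w * t^3 / 12 = 38 * 7^3 / 12 = 1086.1667 um^4
Step 2: Convert E to consistent units (1 GPa = 1000 uN/um^2).
E = 170 GPa = 170000 uN/um^2
Step 3: Calculate tip deflection.
delta = F * L^3 / (3 * E * I)
delta = 71.3 * 303^3 / (3 * 170000 * 1086.1667)
delta = 3.5806 um


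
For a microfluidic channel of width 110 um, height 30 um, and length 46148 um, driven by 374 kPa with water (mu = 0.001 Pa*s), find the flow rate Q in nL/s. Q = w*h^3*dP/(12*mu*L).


Step 1: Convert all dimensions to SI (meters).
w = 110e-6 m, h = 30e-6 m, L = 46148e-6 m, dP = 374e3 Pa
Step 2: Q = w * h^3 * dP / (12 * mu * L)
Q = 110e-6 * (30e-6)^3 * 374e3 / (12 * 0.001 * 46148e-6) = 2.00582907e-09 m^3/s
Step 3: Convert Q from m^3/s to nL/s (1 m^3 = 1e12 nL, so multiply by 1e12).
Q = 2005.829 nL/s


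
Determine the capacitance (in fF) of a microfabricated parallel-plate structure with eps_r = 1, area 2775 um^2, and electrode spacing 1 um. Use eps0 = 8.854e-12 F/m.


Step 1: Convert area to m^2: A = 2775e-12 m^2
Step 2: Convert gap to m: d = 1e-6 m
Step 3: C = eps0 * eps_r * A / d
C = 8.854e-12 * 1 * 2775e-12 / 1e-6
Step 4: Convert to fF (multiply by 1e15).
C = 24.57 fF


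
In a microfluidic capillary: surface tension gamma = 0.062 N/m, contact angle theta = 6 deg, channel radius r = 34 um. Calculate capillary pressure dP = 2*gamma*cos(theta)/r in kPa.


Step 1: cos(6 deg) = 0.9945
Step 2: Convert r to m: r = 34e-6 m
Step 3: dP = 2 * 0.062 * 0.9945 / 34e-6 = 3627.0 Pa
Step 4: Convert Pa to kPa (divide by 1000).
dP = 3.63 kPa


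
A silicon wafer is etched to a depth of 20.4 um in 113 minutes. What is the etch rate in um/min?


Step 1: Etch rate = depth / time
Step 2: rate = 20.4 / 113
rate = 0.181 um/min


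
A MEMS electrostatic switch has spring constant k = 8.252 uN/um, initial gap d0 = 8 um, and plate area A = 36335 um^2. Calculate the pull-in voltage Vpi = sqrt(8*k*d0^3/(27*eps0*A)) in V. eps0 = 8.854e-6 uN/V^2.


Step 1: Compute numerator: 8 * k * d0^3 = 8 * 8.252 * 8^3 = 33800.192
Step 2: Compute denominator: 27 * eps0 * A = 27 * 8.854e-6 * 36335 = 8.686172
Step 3: Vpi = sqrt(33800.192 / 8.686172)
Vpi = 62.38 V


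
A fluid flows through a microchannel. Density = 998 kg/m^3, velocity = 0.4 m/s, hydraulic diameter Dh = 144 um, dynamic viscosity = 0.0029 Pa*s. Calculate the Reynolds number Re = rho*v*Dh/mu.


Step 1: Convert Dh to meters: Dh = 144e-6 m
Step 2: Re = rho * v * Dh / mu
Re = 998 * 0.4 * 144e-6 / 0.0029
Re = 19.822


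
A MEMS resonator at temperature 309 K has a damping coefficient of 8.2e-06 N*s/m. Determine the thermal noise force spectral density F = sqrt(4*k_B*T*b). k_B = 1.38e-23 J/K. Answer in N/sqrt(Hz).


Step 1: Compute 4 * k_B * T * b
= 4 * 1.38e-23 * 309 * 8.2e-06
= 1.3987e-25 N^2/Hz
Step 2: F_noise = sqrt(1.3987e-25)
F_noise = 3.74e-13 N/sqrt(Hz)


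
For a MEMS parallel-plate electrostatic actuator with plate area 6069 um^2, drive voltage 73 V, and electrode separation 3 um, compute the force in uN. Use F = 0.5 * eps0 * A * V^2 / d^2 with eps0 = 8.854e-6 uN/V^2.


Step 1: Identify parameters.
eps0 = 8.854e-6 uN/V^2, A = 6069 um^2, V = 73 V, d = 3 um
Step 2: Compute V^2 = 73^2 = 5329
Step 3: Compute d^2 = 3^2 = 9
Step 4: F = 0.5 * 8.854e-6 * 6069 * 5329 / 9
F = 15.909 uN


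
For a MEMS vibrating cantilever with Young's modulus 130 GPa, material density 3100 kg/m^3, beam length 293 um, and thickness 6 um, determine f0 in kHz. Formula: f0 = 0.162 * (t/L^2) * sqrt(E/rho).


Step 1: Convert units to SI.
t_SI = 6e-6 m, L_SI = 293e-6 m
Step 2: Calculate sqrt(E/rho).
sqrt(130e9 / 3100) = 6475.76 m/s
Step 3: Compute f0.
f0 = 0.162 * 6e-6 / (293e-6)^2 * 6475.76 = 73319.9 Hz = 73.32 kHz


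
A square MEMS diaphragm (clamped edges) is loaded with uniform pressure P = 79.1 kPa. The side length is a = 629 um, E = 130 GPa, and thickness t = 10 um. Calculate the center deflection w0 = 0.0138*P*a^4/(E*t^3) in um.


Step 1: Convert pressure to compatible units (E is in GPa, so P in GPa).
P = 79.1 kPa = 79.1e-6 GPa
Step 2: Compute numerator: 0.0138 * P * a^4.
a^4 = 629^4 = 156531800881
numerator = 0.0138 * 79.1e-6 * 156531800881 = 1.70867e+05
Step 3: Compute denominator: E * t^3 = 130 * 10^3 = 130000
Step 4: w0 = numerator / denominator = 1.70867e+05 / 130000 = 1.3144 um


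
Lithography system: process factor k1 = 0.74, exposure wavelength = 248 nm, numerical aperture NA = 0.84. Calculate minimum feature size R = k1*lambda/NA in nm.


Step 1: Identify values: k1 = 0.74, lambda = 248 nm, NA = 0.84
Step 2: R = k1 * lambda / NA
R = 0.74 * 248 / 0.84
R = 218.5 nm


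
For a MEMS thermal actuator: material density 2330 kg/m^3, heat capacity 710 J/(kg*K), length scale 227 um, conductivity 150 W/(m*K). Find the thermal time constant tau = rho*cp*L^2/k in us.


Step 1: Convert L to m: L = 227e-6 m
Step 2: L^2 = (227e-6)^2 = 5.1529e-08 m^2
Step 3: tau = 2330 * 710 * 5.1529e-08 / 150 = 5.6829616e-04 s
Step 4: Convert to microseconds (multiply by 1e6).
tau = 568.296 us


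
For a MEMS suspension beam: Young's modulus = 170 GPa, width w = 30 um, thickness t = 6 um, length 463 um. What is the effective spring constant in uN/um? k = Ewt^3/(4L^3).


Step 1: Convert E to consistent units (1 GPa = 1000 uN/um^2).
E = 170 GPa = 170000 uN/um^2
Step 2: Compute t^3 = 6^3 = 216
Step 3: Compute L^3 = 463^3 = 99252847
Step 4: k = 170000 * 30 * 216 / (4 * 99252847)
k = 2.7747 uN/um


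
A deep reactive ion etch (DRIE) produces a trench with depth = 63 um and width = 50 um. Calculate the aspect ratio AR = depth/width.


Step 1: AR = depth / width
Step 2: AR = 63 / 50
AR = 1.3


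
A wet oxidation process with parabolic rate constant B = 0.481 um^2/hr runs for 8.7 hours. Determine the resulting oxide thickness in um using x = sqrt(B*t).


Step 1: Compute B*t = 0.481 * 8.7 = 4.1847
Step 2: x = sqrt(4.1847)
x = 2.046 um


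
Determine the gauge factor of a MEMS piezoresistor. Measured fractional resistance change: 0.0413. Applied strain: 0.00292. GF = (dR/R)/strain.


Step 1: Identify values.
dR/R = 0.0413, strain = 0.00292
Step 2: GF = (dR/R) / strain = 0.0413 / 0.00292
GF = 14.1


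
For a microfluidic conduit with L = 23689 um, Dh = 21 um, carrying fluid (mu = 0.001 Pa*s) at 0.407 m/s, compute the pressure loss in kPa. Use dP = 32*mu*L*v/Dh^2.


Step 1: Convert to SI: L = 23689e-6 m, Dh = 21e-6 m
Step 2: dP = 32 * 0.001 * 23689e-6 * 0.407 / (21e-6)^2
Step 3: dP = 699604.39 Pa
Step 4: Convert to kPa: dP = 699.6 kPa


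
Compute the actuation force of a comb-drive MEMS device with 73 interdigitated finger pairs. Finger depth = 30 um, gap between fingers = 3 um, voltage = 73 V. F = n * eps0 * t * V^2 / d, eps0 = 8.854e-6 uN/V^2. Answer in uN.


Step 1: Parameters: n=73, eps0=8.854e-6 uN/V^2, t=30 um, V=73 V, d=3 um
Step 2: V^2 = 5329
Step 3: F = 73 * 8.854e-6 * 30 * 5329 / 3
F = 34.444 uN


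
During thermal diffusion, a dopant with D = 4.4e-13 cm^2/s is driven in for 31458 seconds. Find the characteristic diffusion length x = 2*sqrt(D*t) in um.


Step 1: Compute D*t = 4.4e-13 * 31458 = 1.384152e-08 cm^2
Step 2: sqrt(D*t) = 1.1765e-04 cm
Step 3: x = 2 * 1.1765e-04 cm = 2.353e-04 cm
Step 4: Convert to um (1 cm = 1e4 um): x = 2.353 um


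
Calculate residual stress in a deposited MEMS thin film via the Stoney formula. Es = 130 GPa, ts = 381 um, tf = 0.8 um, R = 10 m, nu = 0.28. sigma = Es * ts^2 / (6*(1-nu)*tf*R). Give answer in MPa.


Step 1: Compute numerator: Es * ts^2 = 130 * 381^2 = 18870930 (GPa*um^2)
Step 2: Compute denominator (R in um): 6*(1-nu)*tf*R = 6*0.72*0.8*10e6 = 34560000.0 (um^2)
Step 3: sigma (GPa) = 18870930 / 34560000.0 = 5.46034e-01 GPa
Step 4: Convert to MPa (x1000): sigma = 546.0 MPa


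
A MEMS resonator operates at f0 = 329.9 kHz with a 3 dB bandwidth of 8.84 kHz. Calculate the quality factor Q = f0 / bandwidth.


Step 1: Q = f0 / bandwidth
Step 2: Q = 329.9 / 8.84
Q = 37.3


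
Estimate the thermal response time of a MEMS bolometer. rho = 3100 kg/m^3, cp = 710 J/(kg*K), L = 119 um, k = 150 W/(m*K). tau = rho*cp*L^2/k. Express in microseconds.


Step 1: Convert L to m: L = 119e-6 m
Step 2: L^2 = (119e-6)^2 = 1.4161e-08 m^2
Step 3: tau = 3100 * 710 * 1.4161e-08 / 150 = 2.0778907e-04 s
Step 4: Convert to microseconds (multiply by 1e6).
tau = 207.789 us


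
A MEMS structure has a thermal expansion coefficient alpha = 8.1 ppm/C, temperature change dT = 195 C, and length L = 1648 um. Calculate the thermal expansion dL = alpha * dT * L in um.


Step 1: Convert CTE: alpha = 8.1 ppm/C = 8.1e-6 /C
Step 2: dL = 8.1e-6 * 195 * 1648
dL = 2.603 um


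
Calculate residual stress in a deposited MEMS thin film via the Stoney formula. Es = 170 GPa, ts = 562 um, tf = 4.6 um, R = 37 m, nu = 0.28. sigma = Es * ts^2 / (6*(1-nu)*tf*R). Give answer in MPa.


Step 1: Compute numerator: Es * ts^2 = 170 * 562^2 = 53693480 (GPa*um^2)
Step 2: Compute denominator (R in um): 6*(1-nu)*tf*R = 6*0.72*4.6*37e6 = 735264000.0 (um^2)
Step 3: sigma (GPa) = 53693480 / 735264000.0 = 7.3026e-02 GPa
Step 4: Convert to MPa (x1000): sigma = 73.0 MPa


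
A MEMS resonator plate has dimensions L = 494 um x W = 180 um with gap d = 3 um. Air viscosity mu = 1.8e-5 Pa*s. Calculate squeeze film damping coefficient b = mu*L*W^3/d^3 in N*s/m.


Step 1: Convert to SI.
L = 494e-6 m, W = 180e-6 m, d = 3e-6 m
Step 2: W^3 = (180e-6)^3 = 5.83e-12 m^3
Step 3: d^3 = (3e-6)^3 = 2.70e-17 m^3
Step 4: b = 1.8e-5 * 494e-6 * 5.83e-12 / 2.70e-17
b = 1.92e-03 N*s/m


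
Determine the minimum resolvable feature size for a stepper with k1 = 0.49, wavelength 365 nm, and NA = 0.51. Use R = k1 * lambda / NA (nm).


Step 1: Identify values: k1 = 0.49, lambda = 365 nm, NA = 0.51
Step 2: R = k1 * lambda / NA
R = 0.49 * 365 / 0.51
R = 350.7 nm


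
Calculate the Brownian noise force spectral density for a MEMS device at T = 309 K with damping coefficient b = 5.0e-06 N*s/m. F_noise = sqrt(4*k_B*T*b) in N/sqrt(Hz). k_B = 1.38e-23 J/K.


Step 1: Compute 4 * k_B * T * b
= 4 * 1.38e-23 * 309 * 5.0e-06
= 8.5284e-26 N^2/Hz
Step 2: F_noise = sqrt(8.5284e-26)
F_noise = 2.92e-13 N/sqrt(Hz)


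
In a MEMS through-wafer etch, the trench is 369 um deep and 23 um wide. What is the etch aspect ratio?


Step 1: AR = depth / width
Step 2: AR = 369 / 23
AR = 16.0


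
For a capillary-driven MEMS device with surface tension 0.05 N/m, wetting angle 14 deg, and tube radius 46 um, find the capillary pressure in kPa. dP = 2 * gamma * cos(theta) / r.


Step 1: cos(14 deg) = 0.9703
Step 2: Convert r to m: r = 46e-6 m
Step 3: dP = 2 * 0.05 * 0.9703 / 46e-6 = 2109.3 Pa
Step 4: Convert Pa to kPa (divide by 1000).
dP = 2.11 kPa


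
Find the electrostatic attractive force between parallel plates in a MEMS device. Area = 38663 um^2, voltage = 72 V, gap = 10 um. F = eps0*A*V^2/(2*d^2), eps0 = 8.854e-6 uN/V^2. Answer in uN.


Step 1: Identify parameters.
eps0 = 8.854e-6 uN/V^2, A = 38663 um^2, V = 72 V, d = 10 um
Step 2: Compute V^2 = 72^2 = 5184
Step 3: Compute d^2 = 10^2 = 100
Step 4: F = 0.5 * 8.854e-6 * 38663 * 5184 / 100
F = 8.873 uN


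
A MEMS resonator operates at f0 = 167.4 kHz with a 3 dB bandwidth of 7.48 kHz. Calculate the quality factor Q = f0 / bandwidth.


Step 1: Q = f0 / bandwidth
Step 2: Q = 167.4 / 7.48
Q = 22.4


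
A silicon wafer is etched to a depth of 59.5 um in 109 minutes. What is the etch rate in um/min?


Step 1: Etch rate = depth / time
Step 2: rate = 59.5 / 109
rate = 0.546 um/min


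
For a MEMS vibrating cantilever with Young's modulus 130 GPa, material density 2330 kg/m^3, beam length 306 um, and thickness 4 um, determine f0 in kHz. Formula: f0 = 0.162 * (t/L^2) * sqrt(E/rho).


Step 1: Convert units to SI.
t_SI = 4e-6 m, L_SI = 306e-6 m
Step 2: Calculate sqrt(E/rho).
sqrt(130e9 / 2330) = 7469.54 m/s
Step 3: Compute f0.
f0 = 0.162 * 4e-6 / (306e-6)^2 * 7469.54 = 51692.3 Hz = 51.69 kHz


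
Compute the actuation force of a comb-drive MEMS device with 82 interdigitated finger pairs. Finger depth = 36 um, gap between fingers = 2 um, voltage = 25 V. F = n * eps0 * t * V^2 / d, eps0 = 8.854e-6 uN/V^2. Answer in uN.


Step 1: Parameters: n=82, eps0=8.854e-6 uN/V^2, t=36 um, V=25 V, d=2 um
Step 2: V^2 = 625
Step 3: F = 82 * 8.854e-6 * 36 * 625 / 2
F = 8.168 uN


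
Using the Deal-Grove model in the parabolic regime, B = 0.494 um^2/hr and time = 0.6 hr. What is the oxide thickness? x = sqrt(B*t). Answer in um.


Step 1: Compute B*t = 0.494 * 0.6 = 0.2964
Step 2: x = sqrt(0.2964)
x = 0.544 um


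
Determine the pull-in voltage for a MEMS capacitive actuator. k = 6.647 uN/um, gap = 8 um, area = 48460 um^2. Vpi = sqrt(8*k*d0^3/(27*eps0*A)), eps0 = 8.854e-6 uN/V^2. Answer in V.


Step 1: Compute numerator: 8 * k * d0^3 = 8 * 6.647 * 8^3 = 27226.112
Step 2: Compute denominator: 27 * eps0 * A = 27 * 8.854e-6 * 48460 = 11.584751
Step 3: Vpi = sqrt(27226.112 / 11.584751)
Vpi = 48.48 V


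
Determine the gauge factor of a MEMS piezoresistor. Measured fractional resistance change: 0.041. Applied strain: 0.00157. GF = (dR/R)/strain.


Step 1: Identify values.
dR/R = 0.041, strain = 0.00157
Step 2: GF = (dR/R) / strain = 0.041 / 0.00157
GF = 26.1


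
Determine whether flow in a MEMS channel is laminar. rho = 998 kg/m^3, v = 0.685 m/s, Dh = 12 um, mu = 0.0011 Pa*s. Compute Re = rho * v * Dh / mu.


Step 1: Convert Dh to meters: Dh = 12e-6 m
Step 2: Re = rho * v * Dh / mu
Re = 998 * 0.685 * 12e-6 / 0.0011
Re = 7.458
Since Re = 7.458 is below ~2300, the flow is laminar.


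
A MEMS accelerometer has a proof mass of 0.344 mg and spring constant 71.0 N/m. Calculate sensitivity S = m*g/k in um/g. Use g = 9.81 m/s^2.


Step 1: Convert mass: m = 0.344 mg = 3.44e-07 kg
Step 2: S = m * g / k = 3.44e-07 * 9.81 / 71.0
Step 3: S = 4.75e-08 m/g
Step 4: Convert to um/g: S = 0.048 um/g


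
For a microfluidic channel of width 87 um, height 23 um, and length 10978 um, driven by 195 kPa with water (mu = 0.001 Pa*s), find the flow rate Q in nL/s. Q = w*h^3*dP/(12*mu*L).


Step 1: Convert all dimensions to SI (meters).
w = 87e-6 m, h = 23e-6 m, L = 10978e-6 m, dP = 195e3 Pa
Step 2: Q = w * h^3 * dP / (12 * mu * L)
Q = 87e-6 * (23e-6)^3 * 195e3 / (12 * 0.001 * 10978e-6) = 1.5668698e-09 m^3/s
Step 3: Convert Q from m^3/s to nL/s (1 m^3 = 1e12 nL, so multiply by 1e12).
Q = 1566.87 nL/s


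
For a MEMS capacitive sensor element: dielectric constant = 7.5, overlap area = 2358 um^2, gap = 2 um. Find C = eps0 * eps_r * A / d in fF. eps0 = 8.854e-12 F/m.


Step 1: Convert area to m^2: A = 2358e-12 m^2
Step 2: Convert gap to m: d = 2e-6 m
Step 3: C = eps0 * eps_r * A / d
C = 8.854e-12 * 7.5 * 2358e-12 / 2e-6
Step 4: Convert to fF (multiply by 1e15).
C = 78.29 fF


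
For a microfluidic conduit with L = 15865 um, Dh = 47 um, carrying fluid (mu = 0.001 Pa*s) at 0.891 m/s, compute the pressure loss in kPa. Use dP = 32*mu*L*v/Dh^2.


Step 1: Convert to SI: L = 15865e-6 m, Dh = 47e-6 m
Step 2: dP = 32 * 0.001 * 15865e-6 * 0.891 / (47e-6)^2
Step 3: dP = 204772.69 Pa
Step 4: Convert to kPa: dP = 204.77 kPa


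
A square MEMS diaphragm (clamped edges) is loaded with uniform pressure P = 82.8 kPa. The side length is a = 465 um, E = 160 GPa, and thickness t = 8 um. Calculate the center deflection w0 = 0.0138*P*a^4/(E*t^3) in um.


Step 1: Convert pressure to compatible units (E is in GPa, so P in GPa).
P = 82.8 kPa = 82.8e-6 GPa
Step 2: Compute numerator: 0.0138 * P * a^4.
a^4 = 465^4 = 46753250625
numerator = 0.0138 * 82.8e-6 * 46753250625 = 5.34221e+04
Step 3: Compute denominator: E * t^3 = 160 * 8^3 = 81920
Step 4: w0 = numerator / denominator = 5.34221e+04 / 81920 = 0.6521 um


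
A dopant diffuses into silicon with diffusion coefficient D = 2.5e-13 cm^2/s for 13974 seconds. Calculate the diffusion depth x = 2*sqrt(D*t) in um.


Step 1: Compute D*t = 2.5e-13 * 13974 = 3.4935e-09 cm^2
Step 2: sqrt(D*t) = 5.91058e-05 cm
Step 3: x = 2 * 5.91058e-05 cm = 1.182116e-04 cm
Step 4: Convert to um (1 cm = 1e4 um): x = 1.182 um


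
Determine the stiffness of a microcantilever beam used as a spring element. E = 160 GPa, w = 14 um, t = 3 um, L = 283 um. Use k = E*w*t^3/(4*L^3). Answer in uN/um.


Step 1: Convert E to consistent units (1 GPa = 1000 uN/um^2).
E = 160 GPa = 160000 uN/um^2
Step 2: Compute t^3 = 3^3 = 27
Step 3: Compute L^3 = 283^3 = 22665187
Step 4: k = 160000 * 14 * 27 / (4 * 22665187)
k = 0.6671 uN/um


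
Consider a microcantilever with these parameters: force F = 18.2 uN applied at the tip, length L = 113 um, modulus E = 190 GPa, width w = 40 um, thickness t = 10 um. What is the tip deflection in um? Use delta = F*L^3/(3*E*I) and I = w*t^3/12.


Step 1: Calculate the second moment of area.
I = w * t^3 / 12 = 40 * 10^3 / 12 = 3333.3333 um^4
Step 2: Convert E to consistent units (1 GPa = 1000 uN/um^2).
E = 190 GPa = 190000 uN/um^2
Step 3: Calculate tip deflection.
delta = F * L^3 / (3 * E * I)
delta = 18.2 * 113^3 / (3 * 190000 * 3333.3333)
delta = 0.0138 um


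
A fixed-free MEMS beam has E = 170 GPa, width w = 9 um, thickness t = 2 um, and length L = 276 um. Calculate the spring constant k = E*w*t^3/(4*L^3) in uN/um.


Step 1: Convert E to consistent units (1 GPa = 1000 uN/um^2).
E = 170 GPa = 170000 uN/um^2
Step 2: Compute t^3 = 2^3 = 8
Step 3: Compute L^3 = 276^3 = 21024576
Step 4: k = 170000 * 9 * 8 / (4 * 21024576)
k = 0.1455 uN/um


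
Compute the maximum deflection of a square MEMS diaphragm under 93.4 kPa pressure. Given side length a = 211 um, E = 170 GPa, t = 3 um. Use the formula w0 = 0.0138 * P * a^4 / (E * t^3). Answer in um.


Step 1: Convert pressure to compatible units (E is in GPa, so P in GPa).
P = 93.4 kPa = 93.4e-6 GPa
Step 2: Compute numerator: 0.0138 * P * a^4.
a^4 = 211^4 = 1982119441
numerator = 0.0138 * 93.4e-6 * 1982119441 = 2.55479e+03
Step 3: Compute denominator: E * t^3 = 170 * 3^3 = 4590
Step 4: w0 = numerator / denominator = 2.55479e+03 / 4590 = 0.5566 um


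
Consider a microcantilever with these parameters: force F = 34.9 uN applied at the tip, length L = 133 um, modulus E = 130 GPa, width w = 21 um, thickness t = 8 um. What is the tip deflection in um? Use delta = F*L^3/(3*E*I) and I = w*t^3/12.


Step 1: Calculate the second moment of area.
I = w * t^3 / 12 = 21 * 8^3 / 12 = 896.0 um^4
Step 2: Convert E to consistent units (1 GPa = 1000 uN/um^2).
E = 130 GPa = 130000 uN/um^2
Step 3: Calculate tip deflection.
delta = F * L^3 / (3 * E * I)
delta = 34.9 * 133^3 / (3 * 130000 * 896.0)
delta = 0.235 um


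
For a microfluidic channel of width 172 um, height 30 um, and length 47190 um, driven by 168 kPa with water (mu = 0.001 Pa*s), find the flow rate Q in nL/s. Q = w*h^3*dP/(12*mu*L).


Step 1: Convert all dimensions to SI (meters).
w = 172e-6 m, h = 30e-6 m, L = 47190e-6 m, dP = 168e3 Pa
Step 2: Q = w * h^3 * dP / (12 * mu * L)
Q = 172e-6 * (30e-6)^3 * 168e3 / (12 * 0.001 * 47190e-6) = 1.3777495e-09 m^3/s
Step 3: Convert Q from m^3/s to nL/s (1 m^3 = 1e12 nL, so multiply by 1e12).
Q = 1377.75 nL/s


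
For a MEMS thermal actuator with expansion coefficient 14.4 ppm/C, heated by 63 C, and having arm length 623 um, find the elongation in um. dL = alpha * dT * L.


Step 1: Convert CTE: alpha = 14.4 ppm/C = 14.4e-6 /C
Step 2: dL = 14.4e-6 * 63 * 623
dL = 0.5652 um


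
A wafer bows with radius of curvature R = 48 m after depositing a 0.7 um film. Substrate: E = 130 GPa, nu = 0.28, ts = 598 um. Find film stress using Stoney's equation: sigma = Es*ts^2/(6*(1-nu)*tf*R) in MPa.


Step 1: Compute numerator: Es * ts^2 = 130 * 598^2 = 46488520 (GPa*um^2)
Step 2: Compute denominator (R in um): 6*(1-nu)*tf*R = 6*0.72*0.7*48e6 = 145152000.0 (um^2)
Step 3: sigma (GPa) = 46488520 / 145152000.0 = 3.20275e-01 GPa
Step 4: Convert to MPa (x1000): sigma = 320.3 MPa


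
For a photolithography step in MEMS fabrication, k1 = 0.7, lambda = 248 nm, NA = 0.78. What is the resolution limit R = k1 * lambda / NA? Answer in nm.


Step 1: Identify values: k1 = 0.7, lambda = 248 nm, NA = 0.78
Step 2: R = k1 * lambda / NA
R = 0.7 * 248 / 0.78
R = 222.6 nm


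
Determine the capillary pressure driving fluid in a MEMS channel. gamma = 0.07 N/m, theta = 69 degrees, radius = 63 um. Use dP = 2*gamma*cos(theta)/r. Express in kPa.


Step 1: cos(69 deg) = 0.3584
Step 2: Convert r to m: r = 63e-6 m
Step 3: dP = 2 * 0.07 * 0.3584 / 63e-6 = 796.4 Pa
Step 4: Convert Pa to kPa (divide by 1000).
dP = 0.8 kPa


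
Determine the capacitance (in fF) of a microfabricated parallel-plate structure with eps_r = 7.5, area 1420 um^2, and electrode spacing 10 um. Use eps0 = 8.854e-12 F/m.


Step 1: Convert area to m^2: A = 1420e-12 m^2
Step 2: Convert gap to m: d = 10e-6 m
Step 3: C = eps0 * eps_r * A / d
C = 8.854e-12 * 7.5 * 1420e-12 / 10e-6
Step 4: Convert to fF (multiply by 1e15).
C = 9.43 fF


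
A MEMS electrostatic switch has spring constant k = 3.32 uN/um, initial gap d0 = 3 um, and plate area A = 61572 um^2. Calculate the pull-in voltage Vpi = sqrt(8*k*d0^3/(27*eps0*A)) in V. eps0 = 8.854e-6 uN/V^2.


Step 1: Compute numerator: 8 * k * d0^3 = 8 * 3.32 * 3^3 = 717.12
Step 2: Compute denominator: 27 * eps0 * A = 27 * 8.854e-6 * 61572 = 14.719279
Step 3: Vpi = sqrt(717.12 / 14.719279)
Vpi = 6.98 V


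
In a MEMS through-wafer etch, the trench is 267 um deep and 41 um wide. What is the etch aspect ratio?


Step 1: AR = depth / width
Step 2: AR = 267 / 41
AR = 6.5


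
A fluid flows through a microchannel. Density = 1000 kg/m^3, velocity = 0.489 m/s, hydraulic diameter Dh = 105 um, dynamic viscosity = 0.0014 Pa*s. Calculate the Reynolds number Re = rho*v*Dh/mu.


Step 1: Convert Dh to meters: Dh = 105e-6 m
Step 2: Re = rho * v * Dh / mu
Re = 1000 * 0.489 * 105e-6 / 0.0014
Re = 36.675


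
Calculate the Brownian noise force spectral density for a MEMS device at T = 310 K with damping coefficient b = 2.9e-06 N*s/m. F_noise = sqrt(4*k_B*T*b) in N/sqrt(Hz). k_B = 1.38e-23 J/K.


Step 1: Compute 4 * k_B * T * b
= 4 * 1.38e-23 * 310 * 2.9e-06
= 4.9625e-26 N^2/Hz
Step 2: F_noise = sqrt(4.9625e-26)
F_noise = 2.23e-13 N/sqrt(Hz)


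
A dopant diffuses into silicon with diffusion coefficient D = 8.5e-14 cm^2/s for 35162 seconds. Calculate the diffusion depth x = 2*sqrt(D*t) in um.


Step 1: Compute D*t = 8.5e-14 * 35162 = 2.98877e-09 cm^2
Step 2: sqrt(D*t) = 5.46696e-05 cm
Step 3: x = 2 * 5.46696e-05 cm = 1.093392e-04 cm
Step 4: Convert to um (1 cm = 1e4 um): x = 1.093 um


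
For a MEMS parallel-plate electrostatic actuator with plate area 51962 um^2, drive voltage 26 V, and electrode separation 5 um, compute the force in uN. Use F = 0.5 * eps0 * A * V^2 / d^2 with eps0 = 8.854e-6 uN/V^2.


Step 1: Identify parameters.
eps0 = 8.854e-6 uN/V^2, A = 51962 um^2, V = 26 V, d = 5 um
Step 2: Compute V^2 = 26^2 = 676
Step 3: Compute d^2 = 5^2 = 25
Step 4: F = 0.5 * 8.854e-6 * 51962 * 676 / 25
F = 6.22 uN
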